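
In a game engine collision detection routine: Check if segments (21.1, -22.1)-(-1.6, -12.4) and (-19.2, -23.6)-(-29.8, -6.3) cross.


Cross products: d1=-713.09, d2=-423.2, d3=424.96, d4=135.07
d1*d2 < 0 and d3*d4 < 0? no

No, they don't intersect


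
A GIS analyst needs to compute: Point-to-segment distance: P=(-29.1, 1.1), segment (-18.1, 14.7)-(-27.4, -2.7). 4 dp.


Project P onto AB: t = 0.8708 (clamped to [0,1])
Closest point on segment: (-26.198, -0.4511)
Distance: 3.2905

3.2905


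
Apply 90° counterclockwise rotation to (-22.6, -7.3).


90° CCW: (x,y) -> (-y, x)
(-22.6,-7.3) -> (7.3, -22.6)

(7.3, -22.6)


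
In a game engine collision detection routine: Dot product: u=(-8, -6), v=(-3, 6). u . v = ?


u . v = u_x*v_x + u_y*v_y = (-8)*(-3) + (-6)*6
= 24 + (-36) = -12

-12


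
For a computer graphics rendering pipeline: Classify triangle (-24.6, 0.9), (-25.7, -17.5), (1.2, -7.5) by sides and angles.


Side lengths squared: AB^2=339.77, BC^2=823.61, CA^2=736.2
Sorted: [339.77, 736.2, 823.61]
By sides: Scalene, By angles: Acute

Scalene, Acute


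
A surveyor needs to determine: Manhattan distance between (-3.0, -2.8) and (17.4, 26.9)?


|(-3)-17.4| + |(-2.8)-26.9| = 20.4 + 29.7 = 50.1

50.1


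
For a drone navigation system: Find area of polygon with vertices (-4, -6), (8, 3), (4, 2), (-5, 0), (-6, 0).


Shoelace sum: ((-4)*3 - 8*(-6)) + (8*2 - 4*3) + (4*0 - (-5)*2) + ((-5)*0 - (-6)*0) + ((-6)*(-6) - (-4)*0)
= 86
Area = |86|/2 = 43

43


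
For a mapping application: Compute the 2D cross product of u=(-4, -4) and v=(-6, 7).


u x v = u_x*v_y - u_y*v_x = (-4)*7 - (-4)*(-6)
= (-28) - 24 = -52

-52


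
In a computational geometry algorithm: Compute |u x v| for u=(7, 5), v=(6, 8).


|u x v| = |7*8 - 5*6|
= |56 - 30| = 26

26


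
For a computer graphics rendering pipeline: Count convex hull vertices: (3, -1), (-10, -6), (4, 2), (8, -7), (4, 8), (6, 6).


Convex hull vertices (CCW): (-10, -6), (8, -7), (6, 6), (4, 8)
Count = 4

4


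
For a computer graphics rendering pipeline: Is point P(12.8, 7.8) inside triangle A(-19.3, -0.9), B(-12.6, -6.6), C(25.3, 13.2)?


Cross products: AB x AP = 241.26, BC x BP = 42.84, CA x CP = 64.59
All same sign? yes

Yes, inside


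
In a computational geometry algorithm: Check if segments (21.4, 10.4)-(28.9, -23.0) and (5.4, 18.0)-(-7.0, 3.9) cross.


Cross products: d1=319.84, d2=839.75, d3=-477.4, d4=-997.31
d1*d2 < 0 and d3*d4 < 0? no

No, they don't intersect


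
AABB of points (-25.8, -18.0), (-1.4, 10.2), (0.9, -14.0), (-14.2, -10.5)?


x range: [-25.8, 0.9]
y range: [-18, 10.2]
Bounding box: (-25.8,-18) to (0.9,10.2)

(-25.8,-18) to (0.9,10.2)


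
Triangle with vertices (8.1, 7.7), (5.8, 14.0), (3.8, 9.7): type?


Side lengths squared: AB^2=44.98, BC^2=22.49, CA^2=22.49
Sorted: [22.49, 22.49, 44.98]
By sides: Isosceles, By angles: Right

Isosceles, Right


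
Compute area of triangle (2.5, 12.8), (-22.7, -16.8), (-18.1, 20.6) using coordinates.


Area = |x_A(y_B-y_C) + x_B(y_C-y_A) + x_C(y_A-y_B)|/2
= |(-93.5) + (-177.06) + (-535.76)|/2
= 806.32/2 = 403.16

403.16


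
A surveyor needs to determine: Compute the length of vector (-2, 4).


|u| = sqrt((-2)^2 + 4^2) = sqrt(20) = 4.4721

4.4721


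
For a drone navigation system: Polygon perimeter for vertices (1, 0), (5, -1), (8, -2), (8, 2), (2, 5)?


Sides: (1, 0)->(5, -1): sqrt(17) = 4.123106, (5, -1)->(8, -2): sqrt(10) = 3.162278, (8, -2)->(8, 2): sqrt(16) = 4, (8, 2)->(2, 5): sqrt(45) = 6.708204, (2, 5)->(1, 0): sqrt(26) = 5.09902
Sum = 23.092608
Perimeter = 23.0926

23.0926


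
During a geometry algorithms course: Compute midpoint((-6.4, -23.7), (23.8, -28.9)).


M = (((-6.4)+23.8)/2, ((-23.7)+(-28.9))/2)
= (8.7, -26.3)

(8.7, -26.3)


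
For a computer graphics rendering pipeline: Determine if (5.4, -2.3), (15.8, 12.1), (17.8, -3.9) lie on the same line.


Cross product: (15.8-5.4)*((-3.9)-(-2.3)) - (12.1-(-2.3))*(17.8-5.4)
= -195.2

No, not collinear


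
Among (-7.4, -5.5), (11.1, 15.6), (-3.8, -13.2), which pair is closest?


d(P0,P1) = 28.0617, d(P0,P2) = 8.5, d(P1,P2) = 32.4261
Closest: P0 and P2

Closest pair: (-7.4, -5.5) and (-3.8, -13.2), distance = 8.5


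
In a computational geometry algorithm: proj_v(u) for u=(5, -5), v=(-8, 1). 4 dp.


u.v = -45, |v| = sqrt(65) = 8.0623
Scalar projection = u.v / |v| = -45 / sqrt(65) = -5.5816

-5.5816


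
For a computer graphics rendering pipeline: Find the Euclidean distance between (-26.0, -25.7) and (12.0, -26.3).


dx=38, dy=-0.6
d^2 = 38^2 + (-0.6)^2 = 1444.36
d = sqrt(1444.36) = 38.0047

38.0047


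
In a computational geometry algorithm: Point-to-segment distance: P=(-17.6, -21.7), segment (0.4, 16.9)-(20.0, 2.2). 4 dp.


Project P onto AB: t = 0.3576 (clamped to [0,1])
Closest point on segment: (7.408, 11.644)
Distance: 41.68

41.68


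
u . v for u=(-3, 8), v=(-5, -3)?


u . v = u_x*v_x + u_y*v_y = (-3)*(-5) + 8*(-3)
= 15 + (-24) = -9

-9


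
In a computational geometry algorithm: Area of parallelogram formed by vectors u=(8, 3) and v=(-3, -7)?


|u x v| = |8*(-7) - 3*(-3)|
= |(-56) - (-9)| = 47

47


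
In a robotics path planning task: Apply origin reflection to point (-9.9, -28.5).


Reflection over origin: (x,y) -> (-x,-y)
(-9.9, -28.5) -> (9.9, 28.5)

(9.9, 28.5)


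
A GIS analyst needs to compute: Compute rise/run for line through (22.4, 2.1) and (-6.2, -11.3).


slope = (y2-y1)/(x2-x1) = ((-11.3)-2.1)/((-6.2)-22.4) = (-13.4)/(-28.6) = 0.4685

0.4685


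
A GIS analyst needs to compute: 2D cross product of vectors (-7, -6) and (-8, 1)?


u x v = u_x*v_y - u_y*v_x = (-7)*1 - (-6)*(-8)
= (-7) - 48 = -55

-55


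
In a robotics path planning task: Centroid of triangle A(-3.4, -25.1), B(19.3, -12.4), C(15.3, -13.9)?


Centroid = ((x_A+x_B+x_C)/3, (y_A+y_B+y_C)/3)
= (((-3.4)+19.3+15.3)/3, ((-25.1)+(-12.4)+(-13.9))/3)
= (10.4, -17.1333)

(10.4, -17.1333)


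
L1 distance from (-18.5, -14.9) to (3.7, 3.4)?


|(-18.5)-3.7| + |(-14.9)-3.4| = 22.2 + 18.3 = 40.5

40.5


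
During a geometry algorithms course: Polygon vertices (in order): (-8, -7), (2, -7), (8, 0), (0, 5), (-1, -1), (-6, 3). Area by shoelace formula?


Shoelace sum: ((-8)*(-7) - 2*(-7)) + (2*0 - 8*(-7)) + (8*5 - 0*0) + (0*(-1) - (-1)*5) + ((-1)*3 - (-6)*(-1)) + ((-6)*(-7) - (-8)*3)
= 228
Area = |228|/2 = 114

114


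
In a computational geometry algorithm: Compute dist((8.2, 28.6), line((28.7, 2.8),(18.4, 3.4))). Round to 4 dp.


|cross product| = 253.44
|line direction| = sqrt(106.45) = 10.3175
Distance = 253.44/sqrt(106.45) = 24.5642

24.5642


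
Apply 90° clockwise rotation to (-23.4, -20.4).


90° CW: (x,y) -> (y, -x)
(-23.4,-20.4) -> (-20.4, 23.4)

(-20.4, 23.4)


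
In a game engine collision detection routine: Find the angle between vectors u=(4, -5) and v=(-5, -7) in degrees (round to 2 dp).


u.v = 15, |u| = sqrt(41) = 6.4031, |v| = sqrt(74) = 8.6023
cos(theta) = u.v/(|u||v|) = 15/sqrt(3034) = 0.272322
theta = acos(0.272322) = 74.2 degrees

74.2 degrees


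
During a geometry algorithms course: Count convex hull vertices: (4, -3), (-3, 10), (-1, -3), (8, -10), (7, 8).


Convex hull vertices (CCW): (-3, 10), (-1, -3), (8, -10), (7, 8)
Count = 4

4


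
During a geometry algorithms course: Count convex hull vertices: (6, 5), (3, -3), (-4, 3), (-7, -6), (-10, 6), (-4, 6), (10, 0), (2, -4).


Convex hull vertices (CCW): (-10, 6), (-7, -6), (2, -4), (10, 0), (6, 5), (-4, 6)
Count = 6

6


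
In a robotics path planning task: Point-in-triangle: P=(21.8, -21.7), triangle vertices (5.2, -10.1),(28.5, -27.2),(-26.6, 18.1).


Cross products: AB x AP = 13.58, BC x BP = 0.46, CA x CP = 99.24
All same sign? yes

Yes, inside


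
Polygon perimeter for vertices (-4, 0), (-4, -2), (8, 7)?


Sides: (-4, 0)->(-4, -2): sqrt(4) = 2, (-4, -2)->(8, 7): sqrt(225) = 15, (8, 7)->(-4, 0): sqrt(193) = 13.892444
Sum = 30.892444
Perimeter = 30.8924

30.8924


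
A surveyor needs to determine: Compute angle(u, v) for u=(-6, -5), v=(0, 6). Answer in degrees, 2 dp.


u.v = -30, |u| = sqrt(61) = 7.8102, |v| = sqrt(36) = 6
cos(theta) = u.v/(|u||v|) = -30/sqrt(2196) = -0.640184
theta = acos(-0.640184) = 129.81 degrees

129.81 degrees


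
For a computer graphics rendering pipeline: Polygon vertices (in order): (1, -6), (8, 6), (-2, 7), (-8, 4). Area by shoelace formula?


Shoelace sum: (1*6 - 8*(-6)) + (8*7 - (-2)*6) + ((-2)*4 - (-8)*7) + ((-8)*(-6) - 1*4)
= 214
Area = |214|/2 = 107

107


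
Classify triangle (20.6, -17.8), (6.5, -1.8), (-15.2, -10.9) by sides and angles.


Side lengths squared: AB^2=454.81, BC^2=553.7, CA^2=1329.25
Sorted: [454.81, 553.7, 1329.25]
By sides: Scalene, By angles: Obtuse

Scalene, Obtuse


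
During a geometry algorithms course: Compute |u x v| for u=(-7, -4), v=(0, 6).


|u x v| = |(-7)*6 - (-4)*0|
= |(-42) - 0| = 42

42


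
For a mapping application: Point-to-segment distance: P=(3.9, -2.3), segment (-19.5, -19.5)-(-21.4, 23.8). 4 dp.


Project P onto AB: t = 0.3728 (clamped to [0,1])
Closest point on segment: (-20.2083, -3.3579)
Distance: 24.1315

24.1315


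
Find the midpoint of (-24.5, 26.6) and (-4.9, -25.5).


M = (((-24.5)+(-4.9))/2, (26.6+(-25.5))/2)
= (-14.7, 0.55)

(-14.7, 0.55)


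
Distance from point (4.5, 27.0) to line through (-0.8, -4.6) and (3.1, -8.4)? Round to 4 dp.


|cross product| = 143.38
|line direction| = sqrt(29.65) = 5.4452
Distance = 143.38/sqrt(29.65) = 26.3315

26.3315


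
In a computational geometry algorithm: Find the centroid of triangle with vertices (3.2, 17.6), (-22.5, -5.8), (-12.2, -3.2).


Centroid = ((x_A+x_B+x_C)/3, (y_A+y_B+y_C)/3)
= ((3.2+(-22.5)+(-12.2))/3, (17.6+(-5.8)+(-3.2))/3)
= (-10.5, 2.8667)

(-10.5, 2.8667)


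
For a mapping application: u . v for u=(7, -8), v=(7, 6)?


u . v = u_x*v_x + u_y*v_y = 7*7 + (-8)*6
= 49 + (-48) = 1

1


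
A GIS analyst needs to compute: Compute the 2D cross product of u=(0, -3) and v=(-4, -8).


u x v = u_x*v_y - u_y*v_x = 0*(-8) - (-3)*(-4)
= 0 - 12 = -12

-12


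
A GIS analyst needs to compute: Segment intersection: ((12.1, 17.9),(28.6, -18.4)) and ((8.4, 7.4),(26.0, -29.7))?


Cross products: d1=322.07, d2=295.34, d3=-307.56, d4=-280.83
d1*d2 < 0 and d3*d4 < 0? no

No, they don't intersect


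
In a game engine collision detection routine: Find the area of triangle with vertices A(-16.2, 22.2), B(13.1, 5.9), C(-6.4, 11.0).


Area = |x_A(y_B-y_C) + x_B(y_C-y_A) + x_C(y_A-y_B)|/2
= |82.62 + (-146.72) + (-104.32)|/2
= 168.42/2 = 84.21

84.21


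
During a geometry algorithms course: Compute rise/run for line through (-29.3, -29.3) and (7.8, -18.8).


slope = (y2-y1)/(x2-x1) = ((-18.8)-(-29.3))/(7.8-(-29.3)) = 10.5/37.1 = 0.283

0.283


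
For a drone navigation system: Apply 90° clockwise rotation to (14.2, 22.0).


90° CW: (x,y) -> (y, -x)
(14.2,22) -> (22, -14.2)

(22, -14.2)


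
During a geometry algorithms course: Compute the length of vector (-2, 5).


|u| = sqrt((-2)^2 + 5^2) = sqrt(29) = 5.3852

5.3852


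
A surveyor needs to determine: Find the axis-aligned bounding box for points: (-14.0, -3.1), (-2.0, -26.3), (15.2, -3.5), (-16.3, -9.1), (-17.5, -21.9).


x range: [-17.5, 15.2]
y range: [-26.3, -3.1]
Bounding box: (-17.5,-26.3) to (15.2,-3.1)

(-17.5,-26.3) to (15.2,-3.1)


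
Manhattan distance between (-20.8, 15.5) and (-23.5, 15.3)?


|(-20.8)-(-23.5)| + |15.5-15.3| = 2.7 + 0.2 = 2.9

2.9


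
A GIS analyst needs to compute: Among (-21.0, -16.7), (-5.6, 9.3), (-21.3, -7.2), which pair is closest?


d(P0,P1) = 30.2185, d(P0,P2) = 9.5047, d(P1,P2) = 22.7759
Closest: P0 and P2

Closest pair: (-21.0, -16.7) and (-21.3, -7.2), distance = 9.5047


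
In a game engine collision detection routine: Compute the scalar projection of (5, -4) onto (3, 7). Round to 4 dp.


u.v = -13, |v| = sqrt(58) = 7.6158
Scalar projection = u.v / |v| = -13 / sqrt(58) = -1.707

-1.707


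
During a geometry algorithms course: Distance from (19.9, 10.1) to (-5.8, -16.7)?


dx=-25.7, dy=-26.8
d^2 = (-25.7)^2 + (-26.8)^2 = 1378.73
d = sqrt(1378.73) = 37.1313

37.1313


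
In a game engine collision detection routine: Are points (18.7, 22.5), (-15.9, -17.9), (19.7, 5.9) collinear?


Cross product: ((-15.9)-18.7)*(5.9-22.5) - ((-17.9)-22.5)*(19.7-18.7)
= 614.76

No, not collinear


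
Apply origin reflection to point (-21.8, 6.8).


Reflection over origin: (x,y) -> (-x,-y)
(-21.8, 6.8) -> (21.8, -6.8)

(21.8, -6.8)


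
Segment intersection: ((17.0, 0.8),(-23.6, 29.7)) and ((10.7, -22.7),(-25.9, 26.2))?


Cross products: d1=-1168.17, d2=-240.57, d3=1136.17, d4=208.57
d1*d2 < 0 and d3*d4 < 0? no

No, they don't intersect


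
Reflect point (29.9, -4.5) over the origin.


Reflection over origin: (x,y) -> (-x,-y)
(29.9, -4.5) -> (-29.9, 4.5)

(-29.9, 4.5)


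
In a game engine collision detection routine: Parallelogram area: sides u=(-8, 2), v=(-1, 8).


|u x v| = |(-8)*8 - 2*(-1)|
= |(-64) - (-2)| = 62

62


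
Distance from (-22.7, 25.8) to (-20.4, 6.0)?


dx=2.3, dy=-19.8
d^2 = 2.3^2 + (-19.8)^2 = 397.33
d = sqrt(397.33) = 19.9331

19.9331


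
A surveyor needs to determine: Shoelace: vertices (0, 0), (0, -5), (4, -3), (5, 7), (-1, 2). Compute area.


Shoelace sum: (0*(-5) - 0*0) + (0*(-3) - 4*(-5)) + (4*7 - 5*(-3)) + (5*2 - (-1)*7) + ((-1)*0 - 0*2)
= 80
Area = |80|/2 = 40

40


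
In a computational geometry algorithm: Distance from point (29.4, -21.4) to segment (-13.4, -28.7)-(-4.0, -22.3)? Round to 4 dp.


Project P onto AB: t = 1 (clamped to [0,1])
Closest point on segment: (-4, -22.3)
Distance: 33.4121

33.4121


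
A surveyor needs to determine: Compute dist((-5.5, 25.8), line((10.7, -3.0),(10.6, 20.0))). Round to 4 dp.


|cross product| = 369.72
|line direction| = sqrt(529.01) = 23.0002
Distance = 369.72/sqrt(529.01) = 16.0746

16.0746


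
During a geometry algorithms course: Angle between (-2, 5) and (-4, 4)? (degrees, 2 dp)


u.v = 28, |u| = sqrt(29) = 5.3852, |v| = sqrt(32) = 5.6569
cos(theta) = u.v/(|u||v|) = 28/sqrt(928) = 0.919145
theta = acos(0.919145) = 23.2 degrees

23.2 degrees


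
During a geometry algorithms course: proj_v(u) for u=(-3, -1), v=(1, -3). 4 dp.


u.v = 0, |v| = sqrt(10) = 3.1623
Scalar projection = u.v / |v| = 0 / sqrt(10) = 0

0


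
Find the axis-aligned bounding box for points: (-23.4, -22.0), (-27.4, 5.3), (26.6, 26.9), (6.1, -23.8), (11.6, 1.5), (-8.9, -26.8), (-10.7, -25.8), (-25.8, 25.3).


x range: [-27.4, 26.6]
y range: [-26.8, 26.9]
Bounding box: (-27.4,-26.8) to (26.6,26.9)

(-27.4,-26.8) to (26.6,26.9)


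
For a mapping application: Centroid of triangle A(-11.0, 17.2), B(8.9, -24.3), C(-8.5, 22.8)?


Centroid = ((x_A+x_B+x_C)/3, (y_A+y_B+y_C)/3)
= (((-11)+8.9+(-8.5))/3, (17.2+(-24.3)+22.8)/3)
= (-3.5333, 5.2333)

(-3.5333, 5.2333)


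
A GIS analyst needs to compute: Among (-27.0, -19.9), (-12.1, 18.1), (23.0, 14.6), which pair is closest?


d(P0,P1) = 40.8168, d(P0,P2) = 60.7474, d(P1,P2) = 35.2741
Closest: P1 and P2

Closest pair: (-12.1, 18.1) and (23.0, 14.6), distance = 35.2741


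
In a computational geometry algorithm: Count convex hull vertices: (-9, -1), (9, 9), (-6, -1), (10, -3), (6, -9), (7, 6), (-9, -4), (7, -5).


Convex hull vertices (CCW): (-9, -4), (6, -9), (10, -3), (9, 9), (-9, -1)
Count = 5

5


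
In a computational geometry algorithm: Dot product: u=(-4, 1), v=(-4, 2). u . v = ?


u . v = u_x*v_x + u_y*v_y = (-4)*(-4) + 1*2
= 16 + 2 = 18

18


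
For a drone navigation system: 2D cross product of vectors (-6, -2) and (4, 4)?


u x v = u_x*v_y - u_y*v_x = (-6)*4 - (-2)*4
= (-24) - (-8) = -16

-16


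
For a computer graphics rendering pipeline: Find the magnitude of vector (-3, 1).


|u| = sqrt((-3)^2 + 1^2) = sqrt(10) = 3.1623

3.1623


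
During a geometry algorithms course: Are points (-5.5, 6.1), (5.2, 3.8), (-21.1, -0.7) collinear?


Cross product: (5.2-(-5.5))*((-0.7)-6.1) - (3.8-6.1)*((-21.1)-(-5.5))
= -108.64

No, not collinear


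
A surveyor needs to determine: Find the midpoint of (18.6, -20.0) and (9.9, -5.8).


M = ((18.6+9.9)/2, ((-20)+(-5.8))/2)
= (14.25, -12.9)

(14.25, -12.9)


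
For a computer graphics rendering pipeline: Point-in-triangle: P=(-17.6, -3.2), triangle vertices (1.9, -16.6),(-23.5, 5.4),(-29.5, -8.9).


Cross products: AB x AP = 88.64, BC x BP = 135.97, CA x CP = 270.61
All same sign? yes

Yes, inside


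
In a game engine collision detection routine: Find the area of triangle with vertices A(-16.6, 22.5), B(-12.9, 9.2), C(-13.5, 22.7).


Area = |x_A(y_B-y_C) + x_B(y_C-y_A) + x_C(y_A-y_B)|/2
= |224.1 + (-2.58) + (-179.55)|/2
= 41.97/2 = 20.985

20.985


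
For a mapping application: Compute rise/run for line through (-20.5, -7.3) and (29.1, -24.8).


slope = (y2-y1)/(x2-x1) = ((-24.8)-(-7.3))/(29.1-(-20.5)) = (-17.5)/49.6 = -0.3528

-0.3528


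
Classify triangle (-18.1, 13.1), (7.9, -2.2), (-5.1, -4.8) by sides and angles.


Side lengths squared: AB^2=910.09, BC^2=175.76, CA^2=489.41
Sorted: [175.76, 489.41, 910.09]
By sides: Scalene, By angles: Obtuse

Scalene, Obtuse


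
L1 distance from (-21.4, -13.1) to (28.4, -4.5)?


|(-21.4)-28.4| + |(-13.1)-(-4.5)| = 49.8 + 8.6 = 58.4

58.4


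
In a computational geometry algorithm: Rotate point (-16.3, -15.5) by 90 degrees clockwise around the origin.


90° CW: (x,y) -> (y, -x)
(-16.3,-15.5) -> (-15.5, 16.3)

(-15.5, 16.3)


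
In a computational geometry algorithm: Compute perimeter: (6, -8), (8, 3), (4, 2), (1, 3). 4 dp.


Sides: (6, -8)->(8, 3): sqrt(125) = 11.18034, (8, 3)->(4, 2): sqrt(17) = 4.123106, (4, 2)->(1, 3): sqrt(10) = 3.162278, (1, 3)->(6, -8): sqrt(146) = 12.083046
Sum = 30.54877
Perimeter = 30.5488

30.5488


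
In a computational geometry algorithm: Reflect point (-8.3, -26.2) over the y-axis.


Reflection over y-axis: (x,y) -> (-x,y)
(-8.3, -26.2) -> (8.3, -26.2)

(8.3, -26.2)


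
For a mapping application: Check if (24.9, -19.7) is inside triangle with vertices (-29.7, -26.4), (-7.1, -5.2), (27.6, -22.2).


Cross products: AB x AP = -1006.1, BC x BP = 40.85, CA x CP = -154.59
All same sign? no

No, outside


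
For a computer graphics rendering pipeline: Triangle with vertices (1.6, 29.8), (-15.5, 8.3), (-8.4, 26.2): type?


Side lengths squared: AB^2=754.66, BC^2=370.82, CA^2=112.96
Sorted: [112.96, 370.82, 754.66]
By sides: Scalene, By angles: Obtuse

Scalene, Obtuse


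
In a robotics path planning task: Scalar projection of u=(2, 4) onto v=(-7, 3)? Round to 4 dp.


u.v = -2, |v| = sqrt(58) = 7.6158
Scalar projection = u.v / |v| = -2 / sqrt(58) = -0.2626

-0.2626


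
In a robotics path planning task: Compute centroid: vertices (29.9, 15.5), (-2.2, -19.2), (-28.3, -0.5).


Centroid = ((x_A+x_B+x_C)/3, (y_A+y_B+y_C)/3)
= ((29.9+(-2.2)+(-28.3))/3, (15.5+(-19.2)+(-0.5))/3)
= (-0.2, -1.4)

(-0.2, -1.4)


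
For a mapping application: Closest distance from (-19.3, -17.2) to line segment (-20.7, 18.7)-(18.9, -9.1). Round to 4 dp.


Project P onto AB: t = 0.45 (clamped to [0,1])
Closest point on segment: (-2.8798, 6.1899)
Distance: 28.5781

28.5781


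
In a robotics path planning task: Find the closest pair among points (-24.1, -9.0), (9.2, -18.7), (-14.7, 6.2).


d(P0,P1) = 34.684, d(P0,P2) = 17.8718, d(P1,P2) = 34.5141
Closest: P0 and P2

Closest pair: (-24.1, -9.0) and (-14.7, 6.2), distance = 17.8718


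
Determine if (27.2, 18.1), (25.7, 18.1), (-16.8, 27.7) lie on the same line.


Cross product: (25.7-27.2)*(27.7-18.1) - (18.1-18.1)*((-16.8)-27.2)
= -14.4

No, not collinear


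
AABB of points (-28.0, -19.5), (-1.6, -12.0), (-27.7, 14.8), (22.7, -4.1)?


x range: [-28, 22.7]
y range: [-19.5, 14.8]
Bounding box: (-28,-19.5) to (22.7,14.8)

(-28,-19.5) to (22.7,14.8)


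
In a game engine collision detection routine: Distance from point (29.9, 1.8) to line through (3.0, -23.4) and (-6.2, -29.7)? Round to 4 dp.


|cross product| = 62.37
|line direction| = sqrt(124.33) = 11.1503
Distance = 62.37/sqrt(124.33) = 5.5936

5.5936


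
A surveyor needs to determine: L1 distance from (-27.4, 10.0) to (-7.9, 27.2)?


|(-27.4)-(-7.9)| + |10-27.2| = 19.5 + 17.2 = 36.7

36.7


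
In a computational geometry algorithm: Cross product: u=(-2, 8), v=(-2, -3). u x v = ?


u x v = u_x*v_y - u_y*v_x = (-2)*(-3) - 8*(-2)
= 6 - (-16) = 22

22


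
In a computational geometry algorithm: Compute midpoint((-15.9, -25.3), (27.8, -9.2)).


M = (((-15.9)+27.8)/2, ((-25.3)+(-9.2))/2)
= (5.95, -17.25)

(5.95, -17.25)


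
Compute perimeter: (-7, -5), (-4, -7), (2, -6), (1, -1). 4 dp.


Sides: (-7, -5)->(-4, -7): sqrt(13) = 3.605551, (-4, -7)->(2, -6): sqrt(37) = 6.082763, (2, -6)->(1, -1): sqrt(26) = 5.09902, (1, -1)->(-7, -5): sqrt(80) = 8.944272
Sum = 23.731606
Perimeter = 23.7316

23.7316


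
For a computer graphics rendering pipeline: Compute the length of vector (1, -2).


|u| = sqrt(1^2 + (-2)^2) = sqrt(5) = 2.2361

2.2361


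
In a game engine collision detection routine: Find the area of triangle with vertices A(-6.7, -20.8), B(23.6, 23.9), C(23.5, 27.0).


Area = |x_A(y_B-y_C) + x_B(y_C-y_A) + x_C(y_A-y_B)|/2
= |20.77 + 1128.08 + (-1050.45)|/2
= 98.4/2 = 49.2

49.2


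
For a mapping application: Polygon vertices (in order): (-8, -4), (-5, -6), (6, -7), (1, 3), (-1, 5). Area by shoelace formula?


Shoelace sum: ((-8)*(-6) - (-5)*(-4)) + ((-5)*(-7) - 6*(-6)) + (6*3 - 1*(-7)) + (1*5 - (-1)*3) + ((-1)*(-4) - (-8)*5)
= 176
Area = |176|/2 = 88

88


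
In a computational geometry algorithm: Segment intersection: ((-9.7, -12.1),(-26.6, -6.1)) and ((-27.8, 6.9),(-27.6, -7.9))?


Cross products: d1=264.08, d2=15.16, d3=-212.5, d4=36.42
d1*d2 < 0 and d3*d4 < 0? no

No, they don't intersect


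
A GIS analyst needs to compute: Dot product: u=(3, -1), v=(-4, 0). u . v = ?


u . v = u_x*v_x + u_y*v_y = 3*(-4) + (-1)*0
= (-12) + 0 = -12

-12


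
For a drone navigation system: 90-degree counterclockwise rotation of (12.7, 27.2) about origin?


90° CCW: (x,y) -> (-y, x)
(12.7,27.2) -> (-27.2, 12.7)

(-27.2, 12.7)


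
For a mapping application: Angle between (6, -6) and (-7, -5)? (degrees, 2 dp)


u.v = -12, |u| = sqrt(72) = 8.4853, |v| = sqrt(74) = 8.6023
cos(theta) = u.v/(|u||v|) = -12/sqrt(5328) = -0.164399
theta = acos(-0.164399) = 99.46 degrees

99.46 degrees


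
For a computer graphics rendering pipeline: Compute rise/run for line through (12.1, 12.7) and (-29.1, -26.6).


slope = (y2-y1)/(x2-x1) = ((-26.6)-12.7)/((-29.1)-12.1) = (-39.3)/(-41.2) = 0.9539

0.9539


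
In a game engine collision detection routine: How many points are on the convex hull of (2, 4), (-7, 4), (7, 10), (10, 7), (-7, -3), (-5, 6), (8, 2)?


Convex hull vertices (CCW): (-7, -3), (8, 2), (10, 7), (7, 10), (-5, 6), (-7, 4)
Count = 6

6


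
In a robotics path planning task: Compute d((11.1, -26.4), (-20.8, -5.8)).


dx=-31.9, dy=20.6
d^2 = (-31.9)^2 + 20.6^2 = 1441.97
d = sqrt(1441.97) = 37.9733

37.9733


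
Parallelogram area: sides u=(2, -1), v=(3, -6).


|u x v| = |2*(-6) - (-1)*3|
= |(-12) - (-3)| = 9

9


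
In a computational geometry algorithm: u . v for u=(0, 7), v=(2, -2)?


u . v = u_x*v_x + u_y*v_y = 0*2 + 7*(-2)
= 0 + (-14) = -14

-14


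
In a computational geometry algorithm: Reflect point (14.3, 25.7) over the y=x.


Reflection over y=x: (x,y) -> (y,x)
(14.3, 25.7) -> (25.7, 14.3)

(25.7, 14.3)


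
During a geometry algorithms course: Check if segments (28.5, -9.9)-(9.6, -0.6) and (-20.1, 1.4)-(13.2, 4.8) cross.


Cross products: d1=-541.53, d2=-167.58, d3=238.41, d4=-135.54
d1*d2 < 0 and d3*d4 < 0? no

No, they don't intersect


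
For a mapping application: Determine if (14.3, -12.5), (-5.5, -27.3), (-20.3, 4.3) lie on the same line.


Cross product: ((-5.5)-14.3)*(4.3-(-12.5)) - ((-27.3)-(-12.5))*((-20.3)-14.3)
= -844.72

No, not collinear


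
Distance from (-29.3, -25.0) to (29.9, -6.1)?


dx=59.2, dy=18.9
d^2 = 59.2^2 + 18.9^2 = 3861.85
d = sqrt(3861.85) = 62.1438

62.1438


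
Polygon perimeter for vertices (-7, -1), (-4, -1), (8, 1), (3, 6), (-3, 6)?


Sides: (-7, -1)->(-4, -1): sqrt(9) = 3, (-4, -1)->(8, 1): sqrt(148) = 12.165525, (8, 1)->(3, 6): sqrt(50) = 7.071068, (3, 6)->(-3, 6): sqrt(36) = 6, (-3, 6)->(-7, -1): sqrt(65) = 8.062258
Sum = 36.298851
Perimeter = 36.2989

36.2989


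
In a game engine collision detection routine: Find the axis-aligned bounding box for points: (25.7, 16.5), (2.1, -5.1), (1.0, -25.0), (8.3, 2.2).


x range: [1, 25.7]
y range: [-25, 16.5]
Bounding box: (1,-25) to (25.7,16.5)

(1,-25) to (25.7,16.5)


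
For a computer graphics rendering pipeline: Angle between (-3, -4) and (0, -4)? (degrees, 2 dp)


u.v = 16, |u| = sqrt(25) = 5, |v| = sqrt(16) = 4
cos(theta) = u.v/(|u||v|) = 16/sqrt(400) = 0.8
theta = acos(0.8) = 36.87 degrees

36.87 degrees


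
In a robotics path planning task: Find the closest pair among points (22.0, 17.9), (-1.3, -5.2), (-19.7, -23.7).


d(P0,P1) = 32.8101, d(P0,P2) = 58.902, d(P1,P2) = 26.0923
Closest: P1 and P2

Closest pair: (-1.3, -5.2) and (-19.7, -23.7), distance = 26.0923


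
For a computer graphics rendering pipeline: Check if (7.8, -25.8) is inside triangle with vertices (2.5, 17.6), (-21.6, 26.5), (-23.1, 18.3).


Cross products: AB x AP = 998.77, BC x BP = 319.53, CA x CP = -1107.33
All same sign? no

No, outside


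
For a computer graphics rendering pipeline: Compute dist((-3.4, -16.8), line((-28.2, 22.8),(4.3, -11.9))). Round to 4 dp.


|cross product| = 426.44
|line direction| = sqrt(2260.34) = 47.543
Distance = 426.44/sqrt(2260.34) = 8.9696

8.9696


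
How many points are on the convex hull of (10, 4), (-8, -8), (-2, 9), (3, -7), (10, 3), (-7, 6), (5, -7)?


Convex hull vertices (CCW): (-8, -8), (5, -7), (10, 3), (10, 4), (-2, 9), (-7, 6)
Count = 6

6


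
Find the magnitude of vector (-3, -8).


|u| = sqrt((-3)^2 + (-8)^2) = sqrt(73) = 8.544

8.544


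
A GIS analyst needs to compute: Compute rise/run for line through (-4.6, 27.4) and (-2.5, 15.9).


slope = (y2-y1)/(x2-x1) = (15.9-27.4)/((-2.5)-(-4.6)) = (-11.5)/2.1 = -5.4762

-5.4762


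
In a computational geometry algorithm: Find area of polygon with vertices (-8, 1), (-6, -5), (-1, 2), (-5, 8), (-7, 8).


Shoelace sum: ((-8)*(-5) - (-6)*1) + ((-6)*2 - (-1)*(-5)) + ((-1)*8 - (-5)*2) + ((-5)*8 - (-7)*8) + ((-7)*1 - (-8)*8)
= 104
Area = |104|/2 = 52

52


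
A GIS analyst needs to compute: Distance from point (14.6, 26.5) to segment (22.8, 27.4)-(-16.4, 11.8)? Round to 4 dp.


Project P onto AB: t = 0.1885 (clamped to [0,1])
Closest point on segment: (15.4119, 24.4598)
Distance: 2.1958

2.1958


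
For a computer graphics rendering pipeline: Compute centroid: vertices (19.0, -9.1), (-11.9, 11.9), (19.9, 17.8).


Centroid = ((x_A+x_B+x_C)/3, (y_A+y_B+y_C)/3)
= ((19+(-11.9)+19.9)/3, ((-9.1)+11.9+17.8)/3)
= (9, 6.8667)

(9, 6.8667)


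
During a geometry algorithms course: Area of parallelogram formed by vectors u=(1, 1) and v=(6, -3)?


|u x v| = |1*(-3) - 1*6|
= |(-3) - 6| = 9

9


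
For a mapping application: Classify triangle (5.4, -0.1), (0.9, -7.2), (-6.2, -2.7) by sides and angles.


Side lengths squared: AB^2=70.66, BC^2=70.66, CA^2=141.32
Sorted: [70.66, 70.66, 141.32]
By sides: Isosceles, By angles: Right

Isosceles, Right


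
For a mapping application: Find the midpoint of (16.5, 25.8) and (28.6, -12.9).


M = ((16.5+28.6)/2, (25.8+(-12.9))/2)
= (22.55, 6.45)

(22.55, 6.45)


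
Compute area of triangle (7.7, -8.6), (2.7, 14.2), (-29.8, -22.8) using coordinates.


Area = |x_A(y_B-y_C) + x_B(y_C-y_A) + x_C(y_A-y_B)|/2
= |284.9 + (-38.34) + 679.44|/2
= 926/2 = 463

463


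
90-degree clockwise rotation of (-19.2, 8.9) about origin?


90° CW: (x,y) -> (y, -x)
(-19.2,8.9) -> (8.9, 19.2)

(8.9, 19.2)


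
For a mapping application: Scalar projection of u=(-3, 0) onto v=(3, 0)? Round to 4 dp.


u.v = -9, |v| = sqrt(9) = 3
Scalar projection = u.v / |v| = -9 / sqrt(9) = -3

-3


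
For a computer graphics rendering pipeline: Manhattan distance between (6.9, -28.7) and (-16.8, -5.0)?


|6.9-(-16.8)| + |(-28.7)-(-5)| = 23.7 + 23.7 = 47.4

47.4


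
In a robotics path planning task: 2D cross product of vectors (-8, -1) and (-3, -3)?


u x v = u_x*v_y - u_y*v_x = (-8)*(-3) - (-1)*(-3)
= 24 - 3 = 21

21


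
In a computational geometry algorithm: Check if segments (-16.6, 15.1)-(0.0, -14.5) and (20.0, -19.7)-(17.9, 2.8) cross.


Cross products: d1=750.42, d2=439.08, d3=505.68, d4=817.02
d1*d2 < 0 and d3*d4 < 0? no

No, they don't intersect


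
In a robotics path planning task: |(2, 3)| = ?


|u| = sqrt(2^2 + 3^2) = sqrt(13) = 3.6056

3.6056


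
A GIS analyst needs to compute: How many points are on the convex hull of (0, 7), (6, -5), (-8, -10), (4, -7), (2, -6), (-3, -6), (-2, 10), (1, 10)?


Convex hull vertices (CCW): (-8, -10), (4, -7), (6, -5), (1, 10), (-2, 10)
Count = 5

5


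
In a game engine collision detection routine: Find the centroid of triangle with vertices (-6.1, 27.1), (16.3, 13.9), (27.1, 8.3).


Centroid = ((x_A+x_B+x_C)/3, (y_A+y_B+y_C)/3)
= (((-6.1)+16.3+27.1)/3, (27.1+13.9+8.3)/3)
= (12.4333, 16.4333)

(12.4333, 16.4333)


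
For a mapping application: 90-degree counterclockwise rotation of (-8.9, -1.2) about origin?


90° CCW: (x,y) -> (-y, x)
(-8.9,-1.2) -> (1.2, -8.9)

(1.2, -8.9)


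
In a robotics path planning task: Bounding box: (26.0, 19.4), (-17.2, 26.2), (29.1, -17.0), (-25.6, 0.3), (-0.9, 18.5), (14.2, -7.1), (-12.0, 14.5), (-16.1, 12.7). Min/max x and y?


x range: [-25.6, 29.1]
y range: [-17, 26.2]
Bounding box: (-25.6,-17) to (29.1,26.2)

(-25.6,-17) to (29.1,26.2)


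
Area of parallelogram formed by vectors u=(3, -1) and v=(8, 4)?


|u x v| = |3*4 - (-1)*8|
= |12 - (-8)| = 20

20


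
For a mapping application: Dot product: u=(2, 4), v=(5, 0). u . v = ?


u . v = u_x*v_x + u_y*v_y = 2*5 + 4*0
= 10 + 0 = 10

10


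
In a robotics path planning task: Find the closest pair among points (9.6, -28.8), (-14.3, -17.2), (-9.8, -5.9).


d(P0,P1) = 26.5663, d(P0,P2) = 30.0128, d(P1,P2) = 12.1631
Closest: P1 and P2

Closest pair: (-14.3, -17.2) and (-9.8, -5.9), distance = 12.1631


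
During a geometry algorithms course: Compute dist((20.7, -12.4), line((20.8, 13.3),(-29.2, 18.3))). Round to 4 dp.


|cross product| = 1285.5
|line direction| = sqrt(2525) = 50.2494
Distance = 1285.5/sqrt(2525) = 25.5824

25.5824


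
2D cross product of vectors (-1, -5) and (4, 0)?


u x v = u_x*v_y - u_y*v_x = (-1)*0 - (-5)*4
= 0 - (-20) = 20

20


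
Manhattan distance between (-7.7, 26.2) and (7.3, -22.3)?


|(-7.7)-7.3| + |26.2-(-22.3)| = 15 + 48.5 = 63.5

63.5


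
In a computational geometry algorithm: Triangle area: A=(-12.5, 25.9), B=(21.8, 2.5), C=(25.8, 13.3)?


Area = |x_A(y_B-y_C) + x_B(y_C-y_A) + x_C(y_A-y_B)|/2
= |135 + (-274.68) + 603.72|/2
= 464.04/2 = 232.02

232.02


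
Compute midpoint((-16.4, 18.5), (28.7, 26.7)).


M = (((-16.4)+28.7)/2, (18.5+26.7)/2)
= (6.15, 22.6)

(6.15, 22.6)


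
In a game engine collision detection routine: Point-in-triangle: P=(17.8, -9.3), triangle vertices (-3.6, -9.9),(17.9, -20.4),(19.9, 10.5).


Cross products: AB x AP = 237.6, BC x BP = 25.29, CA x CP = 422.46
All same sign? yes

Yes, inside


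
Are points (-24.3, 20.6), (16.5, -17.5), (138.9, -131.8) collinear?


Cross product: (16.5-(-24.3))*((-131.8)-20.6) - ((-17.5)-20.6)*(138.9-(-24.3))
= 0

Yes, collinear


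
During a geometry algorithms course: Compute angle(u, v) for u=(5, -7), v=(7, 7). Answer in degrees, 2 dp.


u.v = -14, |u| = sqrt(74) = 8.6023, |v| = sqrt(98) = 9.8995
cos(theta) = u.v/(|u||v|) = -14/sqrt(7252) = -0.164399
theta = acos(-0.164399) = 99.46 degrees

99.46 degrees


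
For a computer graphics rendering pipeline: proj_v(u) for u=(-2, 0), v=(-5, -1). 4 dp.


u.v = 10, |v| = sqrt(26) = 5.099
Scalar projection = u.v / |v| = 10 / sqrt(26) = 1.9612

1.9612


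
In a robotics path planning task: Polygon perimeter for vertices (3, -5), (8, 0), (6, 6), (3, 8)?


Sides: (3, -5)->(8, 0): sqrt(50) = 7.071068, (8, 0)->(6, 6): sqrt(40) = 6.324555, (6, 6)->(3, 8): sqrt(13) = 3.605551, (3, 8)->(3, -5): sqrt(169) = 13
Sum = 30.001174
Perimeter = 30.0012

30.0012


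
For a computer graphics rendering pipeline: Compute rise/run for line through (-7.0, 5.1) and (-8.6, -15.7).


slope = (y2-y1)/(x2-x1) = ((-15.7)-5.1)/((-8.6)-(-7)) = (-20.8)/(-1.6) = 13

13


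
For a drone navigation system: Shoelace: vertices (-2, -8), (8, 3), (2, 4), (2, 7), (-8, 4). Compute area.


Shoelace sum: ((-2)*3 - 8*(-8)) + (8*4 - 2*3) + (2*7 - 2*4) + (2*4 - (-8)*7) + ((-8)*(-8) - (-2)*4)
= 226
Area = |226|/2 = 113

113


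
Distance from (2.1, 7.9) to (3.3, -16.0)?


dx=1.2, dy=-23.9
d^2 = 1.2^2 + (-23.9)^2 = 572.65
d = sqrt(572.65) = 23.9301

23.9301


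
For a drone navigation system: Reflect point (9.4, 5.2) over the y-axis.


Reflection over y-axis: (x,y) -> (-x,y)
(9.4, 5.2) -> (-9.4, 5.2)

(-9.4, 5.2)


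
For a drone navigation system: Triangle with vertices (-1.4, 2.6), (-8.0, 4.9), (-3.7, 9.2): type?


Side lengths squared: AB^2=48.85, BC^2=36.98, CA^2=48.85
Sorted: [36.98, 48.85, 48.85]
By sides: Isosceles, By angles: Acute

Isosceles, Acute


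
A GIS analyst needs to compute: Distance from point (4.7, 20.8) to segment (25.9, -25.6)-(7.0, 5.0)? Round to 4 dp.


Project P onto AB: t = 1 (clamped to [0,1])
Closest point on segment: (7, 5)
Distance: 15.9665

15.9665


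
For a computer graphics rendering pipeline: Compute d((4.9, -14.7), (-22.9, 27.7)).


dx=-27.8, dy=42.4
d^2 = (-27.8)^2 + 42.4^2 = 2570.6
d = sqrt(2570.6) = 50.7011

50.7011


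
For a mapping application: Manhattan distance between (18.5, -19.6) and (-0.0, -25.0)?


|18.5-0| + |(-19.6)-(-25)| = 18.5 + 5.4 = 23.9

23.9


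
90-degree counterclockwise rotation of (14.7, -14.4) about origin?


90° CCW: (x,y) -> (-y, x)
(14.7,-14.4) -> (14.4, 14.7)

(14.4, 14.7)


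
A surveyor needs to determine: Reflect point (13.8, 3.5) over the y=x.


Reflection over y=x: (x,y) -> (y,x)
(13.8, 3.5) -> (3.5, 13.8)

(3.5, 13.8)


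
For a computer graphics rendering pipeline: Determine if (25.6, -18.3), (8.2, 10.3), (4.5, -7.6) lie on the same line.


Cross product: (8.2-25.6)*((-7.6)-(-18.3)) - (10.3-(-18.3))*(4.5-25.6)
= 417.28

No, not collinear


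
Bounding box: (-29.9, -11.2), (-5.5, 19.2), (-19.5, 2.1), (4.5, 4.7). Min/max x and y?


x range: [-29.9, 4.5]
y range: [-11.2, 19.2]
Bounding box: (-29.9,-11.2) to (4.5,19.2)

(-29.9,-11.2) to (4.5,19.2)


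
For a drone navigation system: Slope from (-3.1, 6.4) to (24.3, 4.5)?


slope = (y2-y1)/(x2-x1) = (4.5-6.4)/(24.3-(-3.1)) = (-1.9)/27.4 = -0.0693

-0.0693


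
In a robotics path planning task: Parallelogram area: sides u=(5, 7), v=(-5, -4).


|u x v| = |5*(-4) - 7*(-5)|
= |(-20) - (-35)| = 15

15


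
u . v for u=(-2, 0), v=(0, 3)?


u . v = u_x*v_x + u_y*v_y = (-2)*0 + 0*3
= 0 + 0 = 0

0


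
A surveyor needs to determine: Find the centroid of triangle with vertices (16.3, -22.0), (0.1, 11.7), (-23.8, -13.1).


Centroid = ((x_A+x_B+x_C)/3, (y_A+y_B+y_C)/3)
= ((16.3+0.1+(-23.8))/3, ((-22)+11.7+(-13.1))/3)
= (-2.4667, -7.8)

(-2.4667, -7.8)


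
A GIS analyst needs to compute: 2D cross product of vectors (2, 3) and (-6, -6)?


u x v = u_x*v_y - u_y*v_x = 2*(-6) - 3*(-6)
= (-12) - (-18) = 6

6


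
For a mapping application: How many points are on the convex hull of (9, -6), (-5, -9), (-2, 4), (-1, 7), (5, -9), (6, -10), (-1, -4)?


Convex hull vertices (CCW): (-5, -9), (6, -10), (9, -6), (-1, 7), (-2, 4)
Count = 5

5


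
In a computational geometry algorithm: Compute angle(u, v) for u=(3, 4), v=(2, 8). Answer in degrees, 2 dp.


u.v = 38, |u| = sqrt(25) = 5, |v| = sqrt(68) = 8.2462
cos(theta) = u.v/(|u||v|) = 38/sqrt(1700) = 0.921635
theta = acos(0.921635) = 22.83 degrees

22.83 degrees


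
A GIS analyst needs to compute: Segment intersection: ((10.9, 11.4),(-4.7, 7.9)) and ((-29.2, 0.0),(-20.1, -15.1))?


Cross products: d1=709.25, d2=441.84, d3=37.49, d4=304.9
d1*d2 < 0 and d3*d4 < 0? no

No, they don't intersect


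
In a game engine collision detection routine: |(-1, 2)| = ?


|u| = sqrt((-1)^2 + 2^2) = sqrt(5) = 2.2361

2.2361


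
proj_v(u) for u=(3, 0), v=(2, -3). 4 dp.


u.v = 6, |v| = sqrt(13) = 3.6056
Scalar projection = u.v / |v| = 6 / sqrt(13) = 1.6641

1.6641


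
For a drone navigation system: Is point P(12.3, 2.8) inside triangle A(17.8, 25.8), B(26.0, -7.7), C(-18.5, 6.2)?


Cross products: AB x AP = -372.85, BC x BP = -276.82, CA x CP = -727.1
All same sign? yes

Yes, inside


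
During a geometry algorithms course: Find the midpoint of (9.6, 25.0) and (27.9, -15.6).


M = ((9.6+27.9)/2, (25+(-15.6))/2)
= (18.75, 4.7)

(18.75, 4.7)


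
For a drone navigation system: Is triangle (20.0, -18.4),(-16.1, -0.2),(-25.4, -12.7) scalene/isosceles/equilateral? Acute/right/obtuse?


Side lengths squared: AB^2=1634.45, BC^2=242.74, CA^2=2093.65
Sorted: [242.74, 1634.45, 2093.65]
By sides: Scalene, By angles: Obtuse

Scalene, Obtuse


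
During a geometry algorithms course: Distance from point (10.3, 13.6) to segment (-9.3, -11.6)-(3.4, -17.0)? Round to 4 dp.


Project P onto AB: t = 0.5925 (clamped to [0,1])
Closest point on segment: (-1.7754, -14.7995)
Distance: 30.8601

30.8601


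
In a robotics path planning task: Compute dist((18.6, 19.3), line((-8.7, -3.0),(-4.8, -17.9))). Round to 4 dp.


|cross product| = 493.74
|line direction| = sqrt(237.22) = 15.4019
Distance = 493.74/sqrt(237.22) = 32.057

32.057


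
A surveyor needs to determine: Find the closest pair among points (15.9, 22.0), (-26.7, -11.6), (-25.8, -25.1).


d(P0,P1) = 54.2561, d(P0,P2) = 62.9071, d(P1,P2) = 13.53
Closest: P1 and P2

Closest pair: (-26.7, -11.6) and (-25.8, -25.1), distance = 13.53


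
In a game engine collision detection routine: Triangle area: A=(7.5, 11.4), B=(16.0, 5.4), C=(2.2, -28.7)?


Area = |x_A(y_B-y_C) + x_B(y_C-y_A) + x_C(y_A-y_B)|/2
= |255.75 + (-641.6) + 13.2|/2
= 372.65/2 = 186.325

186.325


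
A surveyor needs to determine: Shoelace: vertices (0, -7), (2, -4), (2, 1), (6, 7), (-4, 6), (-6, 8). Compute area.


Shoelace sum: (0*(-4) - 2*(-7)) + (2*1 - 2*(-4)) + (2*7 - 6*1) + (6*6 - (-4)*7) + ((-4)*8 - (-6)*6) + ((-6)*(-7) - 0*8)
= 142
Area = |142|/2 = 71

71


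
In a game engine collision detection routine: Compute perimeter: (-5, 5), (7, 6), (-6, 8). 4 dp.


Sides: (-5, 5)->(7, 6): sqrt(145) = 12.041595, (7, 6)->(-6, 8): sqrt(173) = 13.152946, (-6, 8)->(-5, 5): sqrt(10) = 3.162278
Sum = 28.356819
Perimeter = 28.3568

28.3568


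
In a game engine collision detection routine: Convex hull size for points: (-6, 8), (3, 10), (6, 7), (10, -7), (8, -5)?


Convex hull vertices (CCW): (-6, 8), (10, -7), (6, 7), (3, 10)
Count = 4

4


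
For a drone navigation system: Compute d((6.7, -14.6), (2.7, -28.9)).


dx=-4, dy=-14.3
d^2 = (-4)^2 + (-14.3)^2 = 220.49
d = sqrt(220.49) = 14.8489

14.8489


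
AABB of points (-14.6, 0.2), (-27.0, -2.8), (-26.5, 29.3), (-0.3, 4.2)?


x range: [-27, -0.3]
y range: [-2.8, 29.3]
Bounding box: (-27,-2.8) to (-0.3,29.3)

(-27,-2.8) to (-0.3,29.3)


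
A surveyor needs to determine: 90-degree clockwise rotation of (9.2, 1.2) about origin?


90° CW: (x,y) -> (y, -x)
(9.2,1.2) -> (1.2, -9.2)

(1.2, -9.2)
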